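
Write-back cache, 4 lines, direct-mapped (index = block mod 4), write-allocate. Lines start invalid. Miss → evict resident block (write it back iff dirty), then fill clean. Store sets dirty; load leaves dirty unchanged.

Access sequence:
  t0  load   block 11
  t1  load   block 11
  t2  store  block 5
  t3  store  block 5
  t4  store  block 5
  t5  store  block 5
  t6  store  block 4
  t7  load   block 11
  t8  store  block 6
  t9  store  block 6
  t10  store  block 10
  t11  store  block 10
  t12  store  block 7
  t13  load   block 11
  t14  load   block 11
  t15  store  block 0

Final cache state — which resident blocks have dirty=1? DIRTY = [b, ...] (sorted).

DIRTY = [0, 5, 10]

0: R B11 -> L3 miss  d=-]
1: R B11 -> L3 hit  d=-]
2: W B5 -> L1 miss  d=D]
3: W B5 -> L1 hit  d=D]
4: W B5 -> L1 hit  d=D]
5: W B5 -> L1 hit  d=D]
6: W B4 -> L0 miss  d=D]
7: R B11 -> L3 hit  d=-]
8: W B6 -> L2 miss  d=D]
9: W B6 -> L2 hit  d=D]
10: W B10 -> L2 miss wb->B6  d=D]
11: W B10 -> L2 hit  d=D]
12: W B7 -> L3 miss  d=D]
13: R B11 -> L3 miss wb->B7  d=-]
14: R B11 -> L3 hit  d=-]
15: W B0 -> L0 miss wb->B4  d=D]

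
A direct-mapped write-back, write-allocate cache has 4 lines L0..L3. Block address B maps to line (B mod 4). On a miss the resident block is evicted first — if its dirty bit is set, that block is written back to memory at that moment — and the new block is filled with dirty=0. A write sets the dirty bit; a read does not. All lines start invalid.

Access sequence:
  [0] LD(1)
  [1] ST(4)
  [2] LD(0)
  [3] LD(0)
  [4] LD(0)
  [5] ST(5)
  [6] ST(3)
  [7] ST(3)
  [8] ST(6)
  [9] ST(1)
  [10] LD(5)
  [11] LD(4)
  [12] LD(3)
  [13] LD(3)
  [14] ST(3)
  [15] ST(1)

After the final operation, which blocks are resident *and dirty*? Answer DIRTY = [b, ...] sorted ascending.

  0 | R B1 → L1 miss [-]
  1 | W B4 → L0 miss [D]
  2 | R B0 → L0 miss wb→B4 [-]
  3 | R B0 → L0 hit [-]
  4 | R B0 → L0 hit [-]
  5 | W B5 → L1 miss [D]
  6 | W B3 → L3 miss [D]
  7 | W B3 → L3 hit [D]
  8 | W B6 → L2 miss [D]
  9 | W B1 → L1 miss wb→B5 [D]
  10 | R B5 → L1 miss wb→B1 [-]
  11 | R B4 → L0 miss [-]
  12 | R B3 → L3 hit [D]
  13 | R B3 → L3 hit [D]
  14 | W B3 → L3 hit [D]
  15 | W B1 → L1 miss [D]

DIRTY = [1, 3, 6]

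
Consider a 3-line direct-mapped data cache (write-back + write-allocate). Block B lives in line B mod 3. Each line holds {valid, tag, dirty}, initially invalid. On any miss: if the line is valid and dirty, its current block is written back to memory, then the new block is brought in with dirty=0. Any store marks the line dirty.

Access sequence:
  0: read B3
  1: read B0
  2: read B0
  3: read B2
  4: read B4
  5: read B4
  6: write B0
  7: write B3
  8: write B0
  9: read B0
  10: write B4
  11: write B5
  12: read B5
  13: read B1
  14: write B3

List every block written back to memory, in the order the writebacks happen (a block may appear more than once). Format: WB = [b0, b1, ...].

0: R B3 → L0 miss [-]
1: R B0 → L0 miss [-]
2: R B0 → L0 hit [-]
3: R B2 → L2 miss [-]
4: R B4 → L1 miss [-]
5: R B4 → L1 hit [-]
6: W B0 → L0 hit [D]
7: W B3 → L0 miss wb→B0 [D]
8: W B0 → L0 miss wb→B3 [D]
9: R B0 → L0 hit [D]
10: W B4 → L1 hit [D]
11: W B5 → L2 miss [D]
12: R B5 → L2 hit [D]
13: R B1 → L1 miss wb→B4 [-]
14: W B3 → L0 miss wb→B0 [D]

WB = [0, 3, 4, 0]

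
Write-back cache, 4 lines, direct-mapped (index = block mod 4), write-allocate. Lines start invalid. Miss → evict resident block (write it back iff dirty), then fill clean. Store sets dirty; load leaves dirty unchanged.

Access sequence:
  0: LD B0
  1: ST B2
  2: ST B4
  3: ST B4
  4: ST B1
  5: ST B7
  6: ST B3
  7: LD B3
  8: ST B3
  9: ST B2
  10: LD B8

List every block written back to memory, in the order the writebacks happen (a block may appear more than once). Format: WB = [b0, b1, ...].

0: R B0 -> L0 miss  d=-]
1: W B2 -> L2 miss  d=D]
2: W B4 -> L0 miss  d=D]
3: W B4 -> L0 hit  d=D]
4: W B1 -> L1 miss  d=D]
5: W B7 -> L3 miss  d=D]
6: W B3 -> L3 miss wb->B7  d=D]
7: R B3 -> L3 hit  d=D]
8: W B3 -> L3 hit  d=D]
9: W B2 -> L2 hit  d=D]
10: R B8 -> L0 miss wb->B4  d=-]

WB = [7, 4]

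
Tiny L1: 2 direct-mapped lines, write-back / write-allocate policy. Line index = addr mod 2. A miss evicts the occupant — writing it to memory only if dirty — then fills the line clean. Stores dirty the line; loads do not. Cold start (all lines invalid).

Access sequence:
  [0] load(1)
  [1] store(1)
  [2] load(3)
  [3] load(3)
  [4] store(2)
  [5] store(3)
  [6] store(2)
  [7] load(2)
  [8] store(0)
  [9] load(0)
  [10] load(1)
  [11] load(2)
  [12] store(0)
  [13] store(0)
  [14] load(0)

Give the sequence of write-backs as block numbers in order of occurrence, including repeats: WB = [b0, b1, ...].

WB = [1, 2, 3, 0]

0: R B1 → L1 miss [-]
1: W B1 → L1 hit [D]
2: R B3 → L1 miss wb→B1 [-]
3: R B3 → L1 hit [-]
4: W B2 → L0 miss [D]
5: W B3 → L1 hit [D]
6: W B2 → L0 hit [D]
7: R B2 → L0 hit [D]
8: W B0 → L0 miss wb→B2 [D]
9: R B0 → L0 hit [D]
10: R B1 → L1 miss wb→B3 [-]
11: R B2 → L0 miss wb→B0 [-]
12: W B0 → L0 miss [D]
13: W B0 → L0 hit [D]
14: R B0 → L0 hit [D]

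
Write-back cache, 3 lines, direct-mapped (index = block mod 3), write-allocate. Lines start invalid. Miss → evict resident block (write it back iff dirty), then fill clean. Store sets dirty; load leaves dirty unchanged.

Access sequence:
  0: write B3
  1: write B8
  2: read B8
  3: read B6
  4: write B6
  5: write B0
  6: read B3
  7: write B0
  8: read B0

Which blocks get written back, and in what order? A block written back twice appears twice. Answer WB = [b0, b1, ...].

0: W B3 → L0 miss [D]
1: W B8 → L2 miss [D]
2: R B8 → L2 hit [D]
3: R B6 → L0 miss wb→B3 [-]
4: W B6 → L0 hit [D]
5: W B0 → L0 miss wb→B6 [D]
6: R B3 → L0 miss wb→B0 [-]
7: W B0 → L0 miss [D]
8: R B0 → L0 hit [D]

WB = [3, 6, 0]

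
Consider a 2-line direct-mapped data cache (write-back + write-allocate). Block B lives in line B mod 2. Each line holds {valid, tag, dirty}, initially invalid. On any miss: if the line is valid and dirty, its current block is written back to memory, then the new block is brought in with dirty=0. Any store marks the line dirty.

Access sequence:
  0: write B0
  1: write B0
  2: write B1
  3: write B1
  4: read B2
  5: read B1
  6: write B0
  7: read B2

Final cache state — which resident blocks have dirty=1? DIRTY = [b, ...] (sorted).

DIRTY = [1]

0: W B0 -> L0 miss  d=D]
1: W B0 -> L0 hit  d=D]
2: W B1 -> L1 miss  d=D]
3: W B1 -> L1 hit  d=D]
4: R B2 -> L0 miss wb->B0  d=-]
5: R B1 -> L1 hit  d=D]
6: W B0 -> L0 miss  d=D]
7: R B2 -> L0 miss wb->B0  d=-]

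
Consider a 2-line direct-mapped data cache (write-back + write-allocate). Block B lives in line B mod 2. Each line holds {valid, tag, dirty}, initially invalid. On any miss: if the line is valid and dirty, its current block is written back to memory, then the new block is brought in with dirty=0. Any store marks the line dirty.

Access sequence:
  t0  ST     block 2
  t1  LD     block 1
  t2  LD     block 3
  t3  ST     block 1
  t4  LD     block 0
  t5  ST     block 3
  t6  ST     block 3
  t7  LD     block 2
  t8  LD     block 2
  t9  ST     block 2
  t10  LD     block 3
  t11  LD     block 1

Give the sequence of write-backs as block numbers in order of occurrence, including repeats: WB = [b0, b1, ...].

WB = [2, 1, 3]

0: W B2 -> L0 miss  d=D]
1: R B1 -> L1 miss  d=-]
2: R B3 -> L1 miss  d=-]
3: W B1 -> L1 miss  d=D]
4: R B0 -> L0 miss wb->B2  d=-]
5: W B3 -> L1 miss wb->B1  d=D]
6: W B3 -> L1 hit  d=D]
7: R B2 -> L0 miss  d=-]
8: R B2 -> L0 hit  d=-]
9: W B2 -> L0 hit  d=D]
10: R B3 -> L1 hit  d=D]
11: R B1 -> L1 miss wb->B3  d=-]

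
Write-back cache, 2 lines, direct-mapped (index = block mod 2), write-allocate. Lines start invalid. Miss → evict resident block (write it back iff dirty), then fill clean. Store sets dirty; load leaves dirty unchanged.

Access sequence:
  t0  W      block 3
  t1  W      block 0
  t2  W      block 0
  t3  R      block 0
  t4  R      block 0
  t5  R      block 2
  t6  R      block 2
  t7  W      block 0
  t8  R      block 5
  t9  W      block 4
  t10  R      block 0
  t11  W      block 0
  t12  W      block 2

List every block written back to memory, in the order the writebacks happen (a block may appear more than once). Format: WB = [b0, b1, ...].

WB = [0, 3, 0, 4, 0]

0: W B3 -> L1 miss  d=D]
1: W B0 -> L0 miss  d=D]
2: W B0 -> L0 hit  d=D]
3: R B0 -> L0 hit  d=D]
4: R B0 -> L0 hit  d=D]
5: R B2 -> L0 miss wb->B0  d=-]
6: R B2 -> L0 hit  d=-]
7: W B0 -> L0 miss  d=D]
8: R B5 -> L1 miss wb->B3  d=-]
9: W B4 -> L0 miss wb->B0  d=D]
10: R B0 -> L0 miss wb->B4  d=-]
11: W B0 -> L0 hit  d=D]
12: W B2 -> L0 miss wb->B0  d=D]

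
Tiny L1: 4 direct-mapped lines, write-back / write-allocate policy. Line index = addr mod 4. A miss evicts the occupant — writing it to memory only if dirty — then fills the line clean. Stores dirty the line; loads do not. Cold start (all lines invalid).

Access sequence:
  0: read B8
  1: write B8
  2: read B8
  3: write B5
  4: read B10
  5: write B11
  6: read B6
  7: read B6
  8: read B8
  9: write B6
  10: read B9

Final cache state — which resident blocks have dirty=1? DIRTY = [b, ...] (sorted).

0: R B8 → L0 miss [-]
1: W B8 → L0 hit [D]
2: R B8 → L0 hit [D]
3: W B5 → L1 miss [D]
4: R B10 → L2 miss [-]
5: W B11 → L3 miss [D]
6: R B6 → L2 miss [-]
7: R B6 → L2 hit [-]
8: R B8 → L0 hit [D]
9: W B6 → L2 hit [D]
10: R B9 → L1 miss wb→B5 [-]

DIRTY = [6, 8, 11]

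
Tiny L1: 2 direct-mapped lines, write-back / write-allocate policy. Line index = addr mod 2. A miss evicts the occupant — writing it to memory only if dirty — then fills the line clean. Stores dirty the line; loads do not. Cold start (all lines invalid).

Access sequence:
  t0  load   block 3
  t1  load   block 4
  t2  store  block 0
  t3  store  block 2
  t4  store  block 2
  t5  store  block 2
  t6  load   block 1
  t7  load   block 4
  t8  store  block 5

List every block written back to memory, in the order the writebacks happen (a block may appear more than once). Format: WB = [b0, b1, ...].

WB = [0, 2]

  0 | R B3 → L1 miss [-]
  1 | R B4 → L0 miss [-]
  2 | W B0 → L0 miss [D]
  3 | W B2 → L0 miss wb→B0 [D]
  4 | W B2 → L0 hit [D]
  5 | W B2 → L0 hit [D]
  6 | R B1 → L1 miss [-]
  7 | R B4 → L0 miss wb→B2 [-]
  8 | W B5 → L1 miss [D]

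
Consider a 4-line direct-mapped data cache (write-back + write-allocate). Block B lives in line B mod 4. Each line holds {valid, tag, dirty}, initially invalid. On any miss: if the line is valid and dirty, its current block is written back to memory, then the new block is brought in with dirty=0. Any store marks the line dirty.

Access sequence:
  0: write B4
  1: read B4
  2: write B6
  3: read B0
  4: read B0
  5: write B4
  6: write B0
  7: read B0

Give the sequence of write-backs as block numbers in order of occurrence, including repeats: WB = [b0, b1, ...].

WB = [4, 4]

0: W B4 → L0 miss [D]
1: R B4 → L0 hit [D]
2: W B6 → L2 miss [D]
3: R B0 → L0 miss wb→B4 [-]
4: R B0 → L0 hit [-]
5: W B4 → L0 miss [D]
6: W B0 → L0 miss wb→B4 [D]
7: R B0 → L0 hit [D]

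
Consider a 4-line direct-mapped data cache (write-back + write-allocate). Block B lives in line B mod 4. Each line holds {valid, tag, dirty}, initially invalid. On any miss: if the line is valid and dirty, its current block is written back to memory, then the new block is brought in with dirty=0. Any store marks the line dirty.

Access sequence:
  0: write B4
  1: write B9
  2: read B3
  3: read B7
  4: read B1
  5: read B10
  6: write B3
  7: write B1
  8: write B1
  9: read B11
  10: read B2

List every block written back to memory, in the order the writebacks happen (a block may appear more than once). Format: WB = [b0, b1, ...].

0: W B4 -> L0 miss  d=D]
1: W B9 -> L1 miss  d=D]
2: R B3 -> L3 miss  d=-]
3: R B7 -> L3 miss  d=-]
4: R B1 -> L1 miss wb->B9  d=-]
5: R B10 -> L2 miss  d=-]
6: W B3 -> L3 miss  d=D]
7: W B1 -> L1 hit  d=D]
8: W B1 -> L1 hit  d=D]
9: R B11 -> L3 miss wb->B3  d=-]
10: R B2 -> L2 miss  d=-]

WB = [9, 3]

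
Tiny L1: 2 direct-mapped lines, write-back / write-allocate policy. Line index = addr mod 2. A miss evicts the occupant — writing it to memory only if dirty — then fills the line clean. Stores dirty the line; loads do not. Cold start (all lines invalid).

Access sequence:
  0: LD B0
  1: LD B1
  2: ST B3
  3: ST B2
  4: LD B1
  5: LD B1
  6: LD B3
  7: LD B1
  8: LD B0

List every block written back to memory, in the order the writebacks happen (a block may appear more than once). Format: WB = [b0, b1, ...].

WB = [3, 2]

  0 | R B0 → L0 miss [-]
  1 | R B1 → L1 miss [-]
  2 | W B3 → L1 miss [D]
  3 | W B2 → L0 miss [D]
  4 | R B1 → L1 miss wb→B3 [-]
  5 | R B1 → L1 hit [-]
  6 | R B3 → L1 miss [-]
  7 | R B1 → L1 miss [-]
  8 | R B0 → L0 miss wb→B2 [-]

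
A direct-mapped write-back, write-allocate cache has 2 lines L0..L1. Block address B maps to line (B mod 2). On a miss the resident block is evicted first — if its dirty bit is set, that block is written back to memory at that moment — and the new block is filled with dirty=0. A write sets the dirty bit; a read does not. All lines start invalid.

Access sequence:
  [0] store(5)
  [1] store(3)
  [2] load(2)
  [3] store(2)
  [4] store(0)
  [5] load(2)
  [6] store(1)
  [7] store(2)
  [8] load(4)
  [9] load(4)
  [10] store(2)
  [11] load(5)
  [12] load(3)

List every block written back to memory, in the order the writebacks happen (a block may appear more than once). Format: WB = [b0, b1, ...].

0: W B5 → L1 miss [D]
1: W B3 → L1 miss wb→B5 [D]
2: R B2 → L0 miss [-]
3: W B2 → L0 hit [D]
4: W B0 → L0 miss wb→B2 [D]
5: R B2 → L0 miss wb→B0 [-]
6: W B1 → L1 miss wb→B3 [D]
7: W B2 → L0 hit [D]
8: R B4 → L0 miss wb→B2 [-]
9: R B4 → L0 hit [-]
10: W B2 → L0 miss [D]
11: R B5 → L1 miss wb→B1 [-]
12: R B3 → L1 miss [-]

WB = [5, 2, 0, 3, 2, 1]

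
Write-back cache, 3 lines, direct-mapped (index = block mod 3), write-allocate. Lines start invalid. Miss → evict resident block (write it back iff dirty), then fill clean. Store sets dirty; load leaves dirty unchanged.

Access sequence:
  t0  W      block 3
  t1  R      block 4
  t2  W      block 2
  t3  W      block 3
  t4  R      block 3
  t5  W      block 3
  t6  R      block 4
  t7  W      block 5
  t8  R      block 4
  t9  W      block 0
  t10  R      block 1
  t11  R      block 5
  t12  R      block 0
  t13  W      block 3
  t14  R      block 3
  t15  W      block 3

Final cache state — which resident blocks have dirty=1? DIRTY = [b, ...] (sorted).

  0 | W B3 → L0 miss [D]
  1 | R B4 → L1 miss [-]
  2 | W B2 → L2 miss [D]
  3 | W B3 → L0 hit [D]
  4 | R B3 → L0 hit [D]
  5 | W B3 → L0 hit [D]
  6 | R B4 → L1 hit [-]
  7 | W B5 → L2 miss wb→B2 [D]
  8 | R B4 → L1 hit [-]
  9 | W B0 → L0 miss wb→B3 [D]
  10 | R B1 → L1 miss [-]
  11 | R B5 → L2 hit [D]
  12 | R B0 → L0 hit [D]
  13 | W B3 → L0 miss wb→B0 [D]
  14 | R B3 → L0 hit [D]
  15 | W B3 → L0 hit [D]

DIRTY = [3, 5]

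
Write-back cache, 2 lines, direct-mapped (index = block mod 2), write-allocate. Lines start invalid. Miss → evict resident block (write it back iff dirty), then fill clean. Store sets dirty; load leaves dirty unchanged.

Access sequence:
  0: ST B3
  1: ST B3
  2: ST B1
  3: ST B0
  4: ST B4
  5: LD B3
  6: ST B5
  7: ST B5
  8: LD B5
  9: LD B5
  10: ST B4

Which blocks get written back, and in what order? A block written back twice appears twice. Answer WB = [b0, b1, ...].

0: W B3 → L1 miss [D]
1: W B3 → L1 hit [D]
2: W B1 → L1 miss wb→B3 [D]
3: W B0 → L0 miss [D]
4: W B4 → L0 miss wb→B0 [D]
5: R B3 → L1 miss wb→B1 [-]
6: W B5 → L1 miss [D]
7: W B5 → L1 hit [D]
8: R B5 → L1 hit [D]
9: R B5 → L1 hit [D]
10: W B4 → L0 hit [D]

WB = [3, 0, 1]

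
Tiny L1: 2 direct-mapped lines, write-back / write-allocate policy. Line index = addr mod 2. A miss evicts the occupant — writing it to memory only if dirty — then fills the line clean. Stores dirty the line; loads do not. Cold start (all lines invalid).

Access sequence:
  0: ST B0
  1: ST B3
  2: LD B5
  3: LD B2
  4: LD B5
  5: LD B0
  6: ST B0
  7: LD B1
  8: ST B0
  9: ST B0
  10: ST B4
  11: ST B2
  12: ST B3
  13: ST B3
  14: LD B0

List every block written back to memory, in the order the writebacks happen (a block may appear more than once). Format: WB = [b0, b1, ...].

WB = [3, 0, 0, 4, 2]

0: W B0 -> L0 miss  d=D]
1: W B3 -> L1 miss  d=D]
2: R B5 -> L1 miss wb->B3  d=-]
3: R B2 -> L0 miss wb->B0  d=-]
4: R B5 -> L1 hit  d=-]
5: R B0 -> L0 miss  d=-]
6: W B0 -> L0 hit  d=D]
7: R B1 -> L1 miss  d=-]
8: W B0 -> L0 hit  d=D]
9: W B0 -> L0 hit  d=D]
10: W B4 -> L0 miss wb->B0  d=D]
11: W B2 -> L0 miss wb->B4  d=D]
12: W B3 -> L1 miss  d=D]
13: W B3 -> L1 hit  d=D]
14: R B0 -> L0 miss wb->B2  d=-]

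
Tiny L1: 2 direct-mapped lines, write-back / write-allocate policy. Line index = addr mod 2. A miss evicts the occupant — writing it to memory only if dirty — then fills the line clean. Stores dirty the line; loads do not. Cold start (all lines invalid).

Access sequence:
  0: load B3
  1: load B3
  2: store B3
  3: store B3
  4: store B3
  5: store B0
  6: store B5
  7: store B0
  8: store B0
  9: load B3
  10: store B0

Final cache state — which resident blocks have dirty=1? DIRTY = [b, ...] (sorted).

0: R B3 → L1 miss [-]
1: R B3 → L1 hit [-]
2: W B3 → L1 hit [D]
3: W B3 → L1 hit [D]
4: W B3 → L1 hit [D]
5: W B0 → L0 miss [D]
6: W B5 → L1 miss wb→B3 [D]
7: W B0 → L0 hit [D]
8: W B0 → L0 hit [D]
9: R B3 → L1 miss wb→B5 [-]
10: W B0 → L0 hit [D]

DIRTY = [0]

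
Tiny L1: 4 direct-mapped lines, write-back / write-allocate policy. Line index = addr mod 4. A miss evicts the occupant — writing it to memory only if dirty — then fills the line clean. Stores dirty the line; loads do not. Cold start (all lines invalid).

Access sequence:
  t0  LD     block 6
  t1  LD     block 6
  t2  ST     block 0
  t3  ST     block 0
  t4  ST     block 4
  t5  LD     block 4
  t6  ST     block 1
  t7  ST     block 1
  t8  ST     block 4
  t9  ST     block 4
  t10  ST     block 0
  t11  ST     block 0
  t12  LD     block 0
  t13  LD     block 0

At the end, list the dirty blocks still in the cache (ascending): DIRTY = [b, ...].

DIRTY = [0, 1]

  0 | R B6 → L2 miss [-]
  1 | R B6 → L2 hit [-]
  2 | W B0 → L0 miss [D]
  3 | W B0 → L0 hit [D]
  4 | W B4 → L0 miss wb→B0 [D]
  5 | R B4 → L0 hit [D]
  6 | W B1 → L1 miss [D]
  7 | W B1 → L1 hit [D]
  8 | W B4 → L0 hit [D]
  9 | W B4 → L0 hit [D]
  10 | W B0 → L0 miss wb→B4 [D]
  11 | W B0 → L0 hit [D]
  12 | R B0 → L0 hit [D]
  13 | R B0 → L0 hit [D]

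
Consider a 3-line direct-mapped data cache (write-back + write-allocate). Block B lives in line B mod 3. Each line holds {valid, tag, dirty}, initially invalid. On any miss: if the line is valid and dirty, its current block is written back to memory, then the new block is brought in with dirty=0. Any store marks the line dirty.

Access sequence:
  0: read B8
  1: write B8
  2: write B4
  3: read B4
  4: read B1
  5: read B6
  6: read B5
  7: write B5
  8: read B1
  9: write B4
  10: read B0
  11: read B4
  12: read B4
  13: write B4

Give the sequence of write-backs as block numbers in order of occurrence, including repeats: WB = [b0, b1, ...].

WB = [4, 8]

0: R B8 -> L2 miss  d=-]
1: W B8 -> L2 hit  d=D]
2: W B4 -> L1 miss  d=D]
3: R B4 -> L1 hit  d=D]
4: R B1 -> L1 miss wb->B4  d=-]
5: R B6 -> L0 miss  d=-]
6: R B5 -> L2 miss wb->B8  d=-]
7: W B5 -> L2 hit  d=D]
8: R B1 -> L1 hit  d=-]
9: W B4 -> L1 miss  d=D]
10: R B0 -> L0 miss  d=-]
11: R B4 -> L1 hit  d=D]
12: R B4 -> L1 hit  d=D]
13: W B4 -> L1 hit  d=D]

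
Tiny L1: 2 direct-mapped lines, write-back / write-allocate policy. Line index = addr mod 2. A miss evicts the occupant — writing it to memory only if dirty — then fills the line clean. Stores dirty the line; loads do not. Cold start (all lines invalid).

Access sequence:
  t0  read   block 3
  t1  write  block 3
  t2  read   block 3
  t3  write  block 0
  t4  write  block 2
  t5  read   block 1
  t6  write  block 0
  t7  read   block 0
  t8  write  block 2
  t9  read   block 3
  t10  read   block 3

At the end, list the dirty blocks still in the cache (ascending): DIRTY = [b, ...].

DIRTY = [2]

  0 | R B3 → L1 miss [-]
  1 | W B3 → L1 hit [D]
  2 | R B3 → L1 hit [D]
  3 | W B0 → L0 miss [D]
  4 | W B2 → L0 miss wb→B0 [D]
  5 | R B1 → L1 miss wb→B3 [-]
  6 | W B0 → L0 miss wb→B2 [D]
  7 | R B0 → L0 hit [D]
  8 | W B2 → L0 miss wb→B0 [D]
  9 | R B3 → L1 miss [-]
  10 | R B3 → L1 hit [-]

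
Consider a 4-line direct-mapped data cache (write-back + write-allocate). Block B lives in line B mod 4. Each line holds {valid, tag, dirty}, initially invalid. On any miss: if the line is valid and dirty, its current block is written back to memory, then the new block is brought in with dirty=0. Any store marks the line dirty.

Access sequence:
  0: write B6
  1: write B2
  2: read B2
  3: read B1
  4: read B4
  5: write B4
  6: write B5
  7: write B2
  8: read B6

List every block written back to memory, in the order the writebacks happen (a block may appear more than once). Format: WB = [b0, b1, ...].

WB = [6, 2]

0: W B6 → L2 miss [D]
1: W B2 → L2 miss wb→B6 [D]
2: R B2 → L2 hit [D]
3: R B1 → L1 miss [-]
4: R B4 → L0 miss [-]
5: W B4 → L0 hit [D]
6: W B5 → L1 miss [D]
7: W B2 → L2 hit [D]
8: R B6 → L2 miss wb→B2 [-]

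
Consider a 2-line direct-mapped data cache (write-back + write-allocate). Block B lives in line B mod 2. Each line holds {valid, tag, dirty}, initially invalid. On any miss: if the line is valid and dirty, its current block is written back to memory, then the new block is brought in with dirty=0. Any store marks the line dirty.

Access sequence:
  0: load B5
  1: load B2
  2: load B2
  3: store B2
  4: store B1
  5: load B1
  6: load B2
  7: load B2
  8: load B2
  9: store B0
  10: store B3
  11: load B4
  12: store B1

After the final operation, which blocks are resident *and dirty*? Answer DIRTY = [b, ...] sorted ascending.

DIRTY = [1]

  0 | R B5 → L1 miss [-]
  1 | R B2 → L0 miss [-]
  2 | R B2 → L0 hit [-]
  3 | W B2 → L0 hit [D]
  4 | W B1 → L1 miss [D]
  5 | R B1 → L1 hit [D]
  6 | R B2 → L0 hit [D]
  7 | R B2 → L0 hit [D]
  8 | R B2 → L0 hit [D]
  9 | W B0 → L0 miss wb→B2 [D]
  10 | W B3 → L1 miss wb→B1 [D]
  11 | R B4 → L0 miss wb→B0 [-]
  12 | W B1 → L1 miss wb→B3 [D]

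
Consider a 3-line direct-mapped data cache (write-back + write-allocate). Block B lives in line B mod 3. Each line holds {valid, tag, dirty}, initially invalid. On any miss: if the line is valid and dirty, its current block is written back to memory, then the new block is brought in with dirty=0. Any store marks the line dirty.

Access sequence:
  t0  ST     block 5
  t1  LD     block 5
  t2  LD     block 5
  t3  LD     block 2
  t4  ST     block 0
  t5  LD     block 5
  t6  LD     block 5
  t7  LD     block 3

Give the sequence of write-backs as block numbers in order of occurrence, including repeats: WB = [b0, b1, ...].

  0 | W B5 → L2 miss [D]
  1 | R B5 → L2 hit [D]
  2 | R B5 → L2 hit [D]
  3 | R B2 → L2 miss wb→B5 [-]
  4 | W B0 → L0 miss [D]
  5 | R B5 → L2 miss [-]
  6 | R B5 → L2 hit [-]
  7 | R B3 → L0 miss wb→B0 [-]

WB = [5, 0]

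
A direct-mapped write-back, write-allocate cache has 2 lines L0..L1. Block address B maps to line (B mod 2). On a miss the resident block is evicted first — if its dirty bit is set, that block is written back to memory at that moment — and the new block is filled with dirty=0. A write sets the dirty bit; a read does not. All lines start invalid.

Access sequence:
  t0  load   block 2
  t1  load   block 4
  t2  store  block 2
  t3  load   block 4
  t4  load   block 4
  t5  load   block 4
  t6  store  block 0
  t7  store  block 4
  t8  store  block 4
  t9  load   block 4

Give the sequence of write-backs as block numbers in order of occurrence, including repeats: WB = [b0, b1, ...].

WB = [2, 0]

  0 | R B2 → L0 miss [-]
  1 | R B4 → L0 miss [-]
  2 | W B2 → L0 miss [D]
  3 | R B4 → L0 miss wb→B2 [-]
  4 | R B4 → L0 hit [-]
  5 | R B4 → L0 hit [-]
  6 | W B0 → L0 miss [D]
  7 | W B4 → L0 miss wb→B0 [D]
  8 | W B4 → L0 hit [D]
  9 | R B4 → L0 hit [D]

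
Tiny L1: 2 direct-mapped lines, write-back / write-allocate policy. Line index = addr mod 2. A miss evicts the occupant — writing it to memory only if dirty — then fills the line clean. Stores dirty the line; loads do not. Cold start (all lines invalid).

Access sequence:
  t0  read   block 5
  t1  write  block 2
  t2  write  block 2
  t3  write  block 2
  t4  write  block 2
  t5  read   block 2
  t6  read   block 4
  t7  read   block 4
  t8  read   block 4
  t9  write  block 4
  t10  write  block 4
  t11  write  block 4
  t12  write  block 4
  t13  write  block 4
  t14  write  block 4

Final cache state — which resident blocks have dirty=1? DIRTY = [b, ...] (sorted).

0: R B5 -> L1 miss  d=-]
1: W B2 -> L0 miss  d=D]
2: W B2 -> L0 hit  d=D]
3: W B2 -> L0 hit  d=D]
4: W B2 -> L0 hit  d=D]
5: R B2 -> L0 hit  d=D]
6: R B4 -> L0 miss wb->B2  d=-]
7: R B4 -> L0 hit  d=-]
8: R B4 -> L0 hit  d=-]
9: W B4 -> L0 hit  d=D]
10: W B4 -> L0 hit  d=D]
11: W B4 -> L0 hit  d=D]
12: W B4 -> L0 hit  d=D]
13: W B4 -> L0 hit  d=D]
14: W B4 -> L0 hit  d=D]

DIRTY = [4]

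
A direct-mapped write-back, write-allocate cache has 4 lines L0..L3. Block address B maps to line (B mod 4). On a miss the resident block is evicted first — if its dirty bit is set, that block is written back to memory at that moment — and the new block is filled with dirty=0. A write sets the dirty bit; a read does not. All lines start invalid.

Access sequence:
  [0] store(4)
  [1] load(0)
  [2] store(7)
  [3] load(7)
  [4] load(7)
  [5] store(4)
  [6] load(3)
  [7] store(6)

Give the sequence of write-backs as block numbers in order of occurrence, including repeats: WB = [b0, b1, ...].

0: W B4 → L0 miss [D]
1: R B0 → L0 miss wb→B4 [-]
2: W B7 → L3 miss [D]
3: R B7 → L3 hit [D]
4: R B7 → L3 hit [D]
5: W B4 → L0 miss [D]
6: R B3 → L3 miss wb→B7 [-]
7: W B6 → L2 miss [D]

WB = [4, 7]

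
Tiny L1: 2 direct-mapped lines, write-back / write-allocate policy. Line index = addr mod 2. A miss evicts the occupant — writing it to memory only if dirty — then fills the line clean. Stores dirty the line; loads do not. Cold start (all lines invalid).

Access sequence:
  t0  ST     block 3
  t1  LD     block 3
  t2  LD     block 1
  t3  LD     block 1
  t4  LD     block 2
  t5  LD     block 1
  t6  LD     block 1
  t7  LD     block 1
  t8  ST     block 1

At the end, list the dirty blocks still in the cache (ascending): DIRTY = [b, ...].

0: W B3 → L1 miss [D]
1: R B3 → L1 hit [D]
2: R B1 → L1 miss wb→B3 [-]
3: R B1 → L1 hit [-]
4: R B2 → L0 miss [-]
5: R B1 → L1 hit [-]
6: R B1 → L1 hit [-]
7: R B1 → L1 hit [-]
8: W B1 → L1 hit [D]

DIRTY = [1]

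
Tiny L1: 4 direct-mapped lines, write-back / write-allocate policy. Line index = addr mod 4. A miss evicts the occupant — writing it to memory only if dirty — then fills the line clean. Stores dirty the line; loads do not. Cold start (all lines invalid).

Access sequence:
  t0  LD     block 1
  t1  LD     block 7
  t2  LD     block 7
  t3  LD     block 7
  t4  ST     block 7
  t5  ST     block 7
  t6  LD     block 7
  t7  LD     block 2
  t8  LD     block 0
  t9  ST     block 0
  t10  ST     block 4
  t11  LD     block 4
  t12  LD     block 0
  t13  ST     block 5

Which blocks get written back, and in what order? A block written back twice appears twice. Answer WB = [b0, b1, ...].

WB = [0, 4]

  0 | R B1 → L1 miss [-]
  1 | R B7 → L3 miss [-]
  2 | R B7 → L3 hit [-]
  3 | R B7 → L3 hit [-]
  4 | W B7 → L3 hit [D]
  5 | W B7 → L3 hit [D]
  6 | R B7 → L3 hit [D]
  7 | R B2 → L2 miss [-]
  8 | R B0 → L0 miss [-]
  9 | W B0 → L0 hit [D]
  10 | W B4 → L0 miss wb→B0 [D]
  11 | R B4 → L0 hit [D]
  12 | R B0 → L0 miss wb→B4 [-]
  13 | W B5 → L1 miss [D]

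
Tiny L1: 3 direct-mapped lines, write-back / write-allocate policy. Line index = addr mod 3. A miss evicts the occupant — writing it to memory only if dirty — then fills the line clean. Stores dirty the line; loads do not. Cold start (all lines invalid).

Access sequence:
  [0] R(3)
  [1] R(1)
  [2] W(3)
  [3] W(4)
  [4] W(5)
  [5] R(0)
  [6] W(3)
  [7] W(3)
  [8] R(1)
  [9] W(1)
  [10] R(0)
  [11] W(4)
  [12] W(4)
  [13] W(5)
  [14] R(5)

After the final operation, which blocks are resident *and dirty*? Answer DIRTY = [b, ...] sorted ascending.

0: R B3 → L0 miss [-]
1: R B1 → L1 miss [-]
2: W B3 → L0 hit [D]
3: W B4 → L1 miss [D]
4: W B5 → L2 miss [D]
5: R B0 → L0 miss wb→B3 [-]
6: W B3 → L0 miss [D]
7: W B3 → L0 hit [D]
8: R B1 → L1 miss wb→B4 [-]
9: W B1 → L1 hit [D]
10: R B0 → L0 miss wb→B3 [-]
11: W B4 → L1 miss wb→B1 [D]
12: W B4 → L1 hit [D]
13: W B5 → L2 hit [D]
14: R B5 → L2 hit [D]

DIRTY = [4, 5]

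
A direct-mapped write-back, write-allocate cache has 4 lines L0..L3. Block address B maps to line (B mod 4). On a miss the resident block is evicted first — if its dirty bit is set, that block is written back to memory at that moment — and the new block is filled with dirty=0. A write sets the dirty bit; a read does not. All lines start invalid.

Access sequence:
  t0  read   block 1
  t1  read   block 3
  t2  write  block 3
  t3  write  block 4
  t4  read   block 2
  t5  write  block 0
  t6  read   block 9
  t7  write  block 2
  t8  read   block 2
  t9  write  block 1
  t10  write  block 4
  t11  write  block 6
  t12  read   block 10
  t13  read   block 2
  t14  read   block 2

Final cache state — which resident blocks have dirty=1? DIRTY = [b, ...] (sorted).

0: R B1 -> L1 miss  d=-]
1: R B3 -> L3 miss  d=-]
2: W B3 -> L3 hit  d=D]
3: W B4 -> L0 miss  d=D]
4: R B2 -> L2 miss  d=-]
5: W B0 -> L0 miss wb->B4  d=D]
6: R B9 -> L1 miss  d=-]
7: W B2 -> L2 hit  d=D]
8: R B2 -> L2 hit  d=D]
9: W B1 -> L1 miss  d=D]
10: W B4 -> L0 miss wb->B0  d=D]
11: W B6 -> L2 miss wb->B2  d=D]
12: R B10 -> L2 miss wb->B6  d=-]
13: R B2 -> L2 miss  d=-]
14: R B2 -> L2 hit  d=-]

DIRTY = [1, 3, 4]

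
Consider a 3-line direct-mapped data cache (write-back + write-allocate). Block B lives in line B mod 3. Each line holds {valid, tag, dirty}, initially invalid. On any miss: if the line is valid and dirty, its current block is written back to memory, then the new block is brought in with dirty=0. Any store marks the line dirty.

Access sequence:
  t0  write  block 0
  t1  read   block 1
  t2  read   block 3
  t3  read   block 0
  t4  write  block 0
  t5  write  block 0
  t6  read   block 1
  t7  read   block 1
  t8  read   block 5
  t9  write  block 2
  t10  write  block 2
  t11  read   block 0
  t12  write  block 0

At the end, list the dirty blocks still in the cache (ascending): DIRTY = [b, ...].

  0 | W B0 → L0 miss [D]
  1 | R B1 → L1 miss [-]
  2 | R B3 → L0 miss wb→B0 [-]
  3 | R B0 → L0 miss [-]
  4 | W B0 → L0 hit [D]
  5 | W B0 → L0 hit [D]
  6 | R B1 → L1 hit [-]
  7 | R B1 → L1 hit [-]
  8 | R B5 → L2 miss [-]
  9 | W B2 → L2 miss [D]
  10 | W B2 → L2 hit [D]
  11 | R B0 → L0 hit [D]
  12 | W B0 → L0 hit [D]

DIRTY = [0, 2]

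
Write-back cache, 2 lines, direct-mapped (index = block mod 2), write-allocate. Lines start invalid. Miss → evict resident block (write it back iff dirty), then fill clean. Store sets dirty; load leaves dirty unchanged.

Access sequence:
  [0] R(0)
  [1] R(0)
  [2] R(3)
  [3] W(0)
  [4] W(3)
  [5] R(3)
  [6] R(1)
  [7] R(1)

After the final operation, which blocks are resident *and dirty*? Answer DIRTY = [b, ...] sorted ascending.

0: R B0 → L0 miss [-]
1: R B0 → L0 hit [-]
2: R B3 → L1 miss [-]
3: W B0 → L0 hit [D]
4: W B3 → L1 hit [D]
5: R B3 → L1 hit [D]
6: R B1 → L1 miss wb→B3 [-]
7: R B1 → L1 hit [-]

DIRTY = [0]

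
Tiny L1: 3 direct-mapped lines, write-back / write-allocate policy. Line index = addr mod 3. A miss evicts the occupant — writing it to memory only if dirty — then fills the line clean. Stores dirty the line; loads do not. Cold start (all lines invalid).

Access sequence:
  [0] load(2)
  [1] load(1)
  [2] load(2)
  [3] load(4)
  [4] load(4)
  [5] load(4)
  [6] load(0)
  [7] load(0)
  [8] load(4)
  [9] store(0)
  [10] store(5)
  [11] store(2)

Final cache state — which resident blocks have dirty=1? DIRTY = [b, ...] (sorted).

0: R B2 -> L2 miss  d=-]
1: R B1 -> L1 miss  d=-]
2: R B2 -> L2 hit  d=-]
3: R B4 -> L1 miss  d=-]
4: R B4 -> L1 hit  d=-]
5: R B4 -> L1 hit  d=-]
6: R B0 -> L0 miss  d=-]
7: R B0 -> L0 hit  d=-]
8: R B4 -> L1 hit  d=-]
9: W B0 -> L0 hit  d=D]
10: W B5 -> L2 miss  d=D]
11: W B2 -> L2 miss wb->B5  d=D]

DIRTY = [0, 2]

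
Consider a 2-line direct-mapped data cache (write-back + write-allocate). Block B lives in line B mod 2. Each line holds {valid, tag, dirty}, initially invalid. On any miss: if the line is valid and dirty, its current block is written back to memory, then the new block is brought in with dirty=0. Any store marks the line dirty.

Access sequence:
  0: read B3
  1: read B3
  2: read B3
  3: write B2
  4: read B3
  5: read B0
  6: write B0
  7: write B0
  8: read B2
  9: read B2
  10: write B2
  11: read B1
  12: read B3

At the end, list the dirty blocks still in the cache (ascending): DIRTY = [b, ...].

0: R B3 -> L1 miss  d=-]
1: R B3 -> L1 hit  d=-]
2: R B3 -> L1 hit  d=-]
3: W B2 -> L0 miss  d=D]
4: R B3 -> L1 hit  d=-]
5: R B0 -> L0 miss wb->B2  d=-]
6: W B0 -> L0 hit  d=D]
7: W B0 -> L0 hit  d=D]
8: R B2 -> L0 miss wb->B0  d=-]
9: R B2 -> L0 hit  d=-]
10: W B2 -> L0 hit  d=D]
11: R B1 -> L1 miss  d=-]
12: R B3 -> L1 miss  d=-]

DIRTY = [2]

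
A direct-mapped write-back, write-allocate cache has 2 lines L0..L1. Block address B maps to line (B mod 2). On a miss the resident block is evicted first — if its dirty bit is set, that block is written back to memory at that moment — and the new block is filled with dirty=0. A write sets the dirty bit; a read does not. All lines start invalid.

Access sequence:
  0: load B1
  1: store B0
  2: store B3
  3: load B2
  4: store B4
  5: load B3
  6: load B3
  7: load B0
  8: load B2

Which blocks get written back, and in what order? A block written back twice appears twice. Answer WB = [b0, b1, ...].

WB = [0, 4]

  0 | R B1 → L1 miss [-]
  1 | W B0 → L0 miss [D]
  2 | W B3 → L1 miss [D]
  3 | R B2 → L0 miss wb→B0 [-]
  4 | W B4 → L0 miss [D]
  5 | R B3 → L1 hit [D]
  6 | R B3 → L1 hit [D]
  7 | R B0 → L0 miss wb→B4 [-]
  8 | R B2 → L0 miss [-]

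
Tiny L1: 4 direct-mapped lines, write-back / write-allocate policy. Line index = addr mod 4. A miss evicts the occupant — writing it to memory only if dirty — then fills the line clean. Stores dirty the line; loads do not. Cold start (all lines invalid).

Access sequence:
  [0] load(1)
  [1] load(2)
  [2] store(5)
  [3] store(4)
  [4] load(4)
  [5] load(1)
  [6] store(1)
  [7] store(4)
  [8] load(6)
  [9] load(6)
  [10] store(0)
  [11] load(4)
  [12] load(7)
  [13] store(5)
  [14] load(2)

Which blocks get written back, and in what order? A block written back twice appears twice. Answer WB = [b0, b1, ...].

  0 | R B1 → L1 miss [-]
  1 | R B2 → L2 miss [-]
  2 | W B5 → L1 miss [D]
  3 | W B4 → L0 miss [D]
  4 | R B4 → L0 hit [D]
  5 | R B1 → L1 miss wb→B5 [-]
  6 | W B1 → L1 hit [D]
  7 | W B4 → L0 hit [D]
  8 | R B6 → L2 miss [-]
  9 | R B6 → L2 hit [-]
  10 | W B0 → L0 miss wb→B4 [D]
  11 | R B4 → L0 miss wb→B0 [-]
  12 | R B7 → L3 miss [-]
  13 | W B5 → L1 miss wb→B1 [D]
  14 | R B2 → L2 miss [-]

WB = [5, 4, 0, 1]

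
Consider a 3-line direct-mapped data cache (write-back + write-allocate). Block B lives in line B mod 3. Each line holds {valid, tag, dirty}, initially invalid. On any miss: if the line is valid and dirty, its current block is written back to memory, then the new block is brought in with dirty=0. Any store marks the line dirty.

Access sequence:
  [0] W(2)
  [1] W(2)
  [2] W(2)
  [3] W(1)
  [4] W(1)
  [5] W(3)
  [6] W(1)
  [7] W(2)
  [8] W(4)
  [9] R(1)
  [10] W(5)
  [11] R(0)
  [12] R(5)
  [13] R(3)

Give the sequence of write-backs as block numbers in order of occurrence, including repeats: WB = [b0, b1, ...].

  0 | W B2 → L2 miss [D]
  1 | W B2 → L2 hit [D]
  2 | W B2 → L2 hit [D]
  3 | W B1 → L1 miss [D]
  4 | W B1 → L1 hit [D]
  5 | W B3 → L0 miss [D]
  6 | W B1 → L1 hit [D]
  7 | W B2 → L2 hit [D]
  8 | W B4 → L1 miss wb→B1 [D]
  9 | R B1 → L1 miss wb→B4 [-]
  10 | W B5 → L2 miss wb→B2 [D]
  11 | R B0 → L0 miss wb→B3 [-]
  12 | R B5 → L2 hit [D]
  13 | R B3 → L0 miss [-]

WB = [1, 4, 2, 3]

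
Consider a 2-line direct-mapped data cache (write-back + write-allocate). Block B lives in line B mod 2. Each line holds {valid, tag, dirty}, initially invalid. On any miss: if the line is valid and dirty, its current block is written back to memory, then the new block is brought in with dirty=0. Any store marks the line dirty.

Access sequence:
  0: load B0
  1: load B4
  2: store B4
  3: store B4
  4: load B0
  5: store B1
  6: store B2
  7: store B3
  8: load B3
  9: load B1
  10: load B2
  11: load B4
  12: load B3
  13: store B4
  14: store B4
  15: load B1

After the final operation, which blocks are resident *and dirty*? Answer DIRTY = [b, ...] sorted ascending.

  0 | R B0 → L0 miss [-]
  1 | R B4 → L0 miss [-]
  2 | W B4 → L0 hit [D]
  3 | W B4 → L0 hit [D]
  4 | R B0 → L0 miss wb→B4 [-]
  5 | W B1 → L1 miss [D]
  6 | W B2 → L0 miss [D]
  7 | W B3 → L1 miss wb→B1 [D]
  8 | R B3 → L1 hit [D]
  9 | R B1 → L1 miss wb→B3 [-]
  10 | R B2 → L0 hit [D]
  11 | R B4 → L0 miss wb→B2 [-]
  12 | R B3 → L1 miss [-]
  13 | W B4 → L0 hit [D]
  14 | W B4 → L0 hit [D]
  15 | R B1 → L1 miss [-]

DIRTY = [4]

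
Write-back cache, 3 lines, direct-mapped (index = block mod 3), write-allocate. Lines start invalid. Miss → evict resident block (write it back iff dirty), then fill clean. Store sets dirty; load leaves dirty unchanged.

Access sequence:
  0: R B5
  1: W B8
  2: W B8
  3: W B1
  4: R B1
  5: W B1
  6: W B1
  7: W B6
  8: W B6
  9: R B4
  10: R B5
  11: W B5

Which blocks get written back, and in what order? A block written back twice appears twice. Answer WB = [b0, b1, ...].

WB = [1, 8]

0: R B5 → L2 miss [-]
1: W B8 → L2 miss [D]
2: W B8 → L2 hit [D]
3: W B1 → L1 miss [D]
4: R B1 → L1 hit [D]
5: W B1 → L1 hit [D]
6: W B1 → L1 hit [D]
7: W B6 → L0 miss [D]
8: W B6 → L0 hit [D]
9: R B4 → L1 miss wb→B1 [-]
10: R B5 → L2 miss wb→B8 [-]
11: W B5 → L2 hit [D]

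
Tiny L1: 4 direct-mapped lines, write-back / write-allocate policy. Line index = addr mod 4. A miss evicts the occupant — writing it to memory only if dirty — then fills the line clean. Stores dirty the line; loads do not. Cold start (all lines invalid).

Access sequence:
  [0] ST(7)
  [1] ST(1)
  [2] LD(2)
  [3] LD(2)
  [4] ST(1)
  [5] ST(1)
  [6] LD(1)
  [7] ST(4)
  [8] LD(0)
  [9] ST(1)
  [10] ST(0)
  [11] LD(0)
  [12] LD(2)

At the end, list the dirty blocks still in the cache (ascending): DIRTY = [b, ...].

DIRTY = [0, 1, 7]

0: W B7 -> L3 miss  d=D]
1: W B1 -> L1 miss  d=D]
2: R B2 -> L2 miss  d=-]
3: R B2 -> L2 hit  d=-]
4: W B1 -> L1 hit  d=D]
5: W B1 -> L1 hit  d=D]
6: R B1 -> L1 hit  d=D]
7: W B4 -> L0 miss  d=D]
8: R B0 -> L0 miss wb->B4  d=-]
9: W B1 -> L1 hit  d=D]
10: W B0 -> L0 hit  d=D]
11: R B0 -> L0 hit  d=D]
12: R B2 -> L2 hit  d=-]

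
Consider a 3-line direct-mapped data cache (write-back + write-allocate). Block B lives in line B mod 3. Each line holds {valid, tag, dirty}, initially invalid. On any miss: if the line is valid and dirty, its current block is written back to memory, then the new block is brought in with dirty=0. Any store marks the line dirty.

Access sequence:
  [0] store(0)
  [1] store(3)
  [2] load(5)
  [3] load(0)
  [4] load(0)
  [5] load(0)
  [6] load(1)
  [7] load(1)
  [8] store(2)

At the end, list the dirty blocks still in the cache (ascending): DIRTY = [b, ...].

DIRTY = [2]

0: W B0 → L0 miss [D]
1: W B3 → L0 miss wb→B0 [D]
2: R B5 → L2 miss [-]
3: R B0 → L0 miss wb→B3 [-]
4: R B0 → L0 hit [-]
5: R B0 → L0 hit [-]
6: R B1 → L1 miss [-]
7: R B1 → L1 hit [-]
8: W B2 → L2 miss [D]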